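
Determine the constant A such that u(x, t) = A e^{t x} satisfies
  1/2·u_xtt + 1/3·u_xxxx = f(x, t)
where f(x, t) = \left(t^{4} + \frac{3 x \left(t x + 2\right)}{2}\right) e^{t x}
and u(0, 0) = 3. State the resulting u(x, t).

Answer: u(x, t) = 3 e^{t x}

Derivation:
Substitute the ansatz u = A e^{t x} into the left-hand side.
Derivatives of the ansatz:
  u_xtt = A t x^{2} e^{t x} + 2 A x e^{t x}
  u_xxxx = A t^{4} e^{t x}
Term by term:
  1/2·u_xtt = \frac{A t x^{2} e^{t x}}{2} + A x e^{t x}
  1/3·u_xxxx = \frac{A t^{4} e^{t x}}{3}
So the left-hand side equals
  \frac{A t^{4} e^{t x}}{3} + \frac{A t x^{2} e^{t x}}{2} + A x e^{t x}
This must equal f(x, t) identically; expanded, f = t^{4} e^{t x} + \frac{3 t x^{2} e^{t x}}{2} + 3 x e^{t x}.
Matching coefficients of the independent functions:
  [t^{4} e^{t x}]:  \frac{A}{3} = 1
  [x e^{t x}]:  A = 3
  [t x^{2} e^{t x}]:  \frac{A}{2} = \frac{3}{2}
Solving: A = 3.
Check against the point condition:
  u(0, 0) = 3  ⟹  A = 3  ✓
Hence u(x, t) = 3 e^{t x}.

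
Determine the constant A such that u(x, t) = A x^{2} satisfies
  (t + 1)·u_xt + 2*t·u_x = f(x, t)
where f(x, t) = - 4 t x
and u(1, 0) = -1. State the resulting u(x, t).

Substitute the ansatz u = A x^{2} into the left-hand side.
Derivatives of the ansatz:
  u_xt = 0
  u_x = 2 A x
Term by term:
  (t + 1)·u_xt = 0
  2*t·u_x = 4 A t x
So the left-hand side equals
  4 A t x
This must equal f(x, t) = - 4 t x identically.
Matching coefficients of the independent functions:
  [t x]:  4 A = -4
Solving: A = -1.
Check against the point condition:
  u(1, 0) = -1  ⟹  A = -1  ✓
Hence u(x, t) = - x^{2}.

Answer: u(x, t) = - x^{2}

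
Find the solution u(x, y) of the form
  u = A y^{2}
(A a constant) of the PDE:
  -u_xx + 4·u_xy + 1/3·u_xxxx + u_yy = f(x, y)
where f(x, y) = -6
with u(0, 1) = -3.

Answer: u(x, y) = - 3 y^{2}

Derivation:
Substitute the ansatz u = A y^{2} into the left-hand side.
Derivatives of the ansatz:
  u_xx = 0
  u_xy = 0
  u_xxxx = 0
  u_yy = 2 A
Term by term:
  -u_xx = 0
  4·u_xy = 0
  1/3·u_xxxx = 0
  u_yy = 2 A
So the left-hand side equals
  2 A
This must equal f(x, y) = -6 identically.
Matching coefficients of the independent functions:
  [constant term]:  2 A = -6
Solving: A = -3.
Check against the point condition:
  u(0, 1) = -3  ⟹  A = -3  ✓
Hence u(x, y) = - 3 y^{2}.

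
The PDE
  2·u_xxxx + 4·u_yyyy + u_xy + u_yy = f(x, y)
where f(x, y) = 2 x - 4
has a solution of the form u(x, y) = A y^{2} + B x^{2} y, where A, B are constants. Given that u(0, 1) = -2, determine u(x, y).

Substitute the ansatz u = A y^{2} + B x^{2} y into the left-hand side.
Derivatives of the ansatz:
  u_xxxx = 0
  u_yyyy = 0
  u_xy = 2 B x
  u_yy = 2 A
Term by term:
  2·u_xxxx = 0
  4·u_yyyy = 0
  u_xy = 2 B x
  u_yy = 2 A
So the left-hand side equals
  2 A + 2 B x
This must equal f(x, y) = 2 x - 4 identically.
Matching coefficients of the independent functions:
  [constant term]:  2 A = -4
  [x]:  2 B = 2
Solving: A = -2, B = 1.
Check against the point condition:
  u(0, 1) = -2  ⟹  A = -2  ✓
Hence u(x, y) = x^{2} y - 2 y^{2}.

Answer: u(x, y) = x^{2} y - 2 y^{2}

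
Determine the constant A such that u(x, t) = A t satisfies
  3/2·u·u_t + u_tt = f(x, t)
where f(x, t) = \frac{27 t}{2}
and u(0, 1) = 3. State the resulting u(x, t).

Substitute the ansatz u = A t into the left-hand side.
Derivatives of the ansatz:
  u_t = A
  u_tt = 0
Term by term:
  3/2·u·u_t = \frac{3 A^{2} t}{2}
  u_tt = 0
So the left-hand side equals
  \frac{3 A^{2} t}{2}
This must equal f(x, t) = \frac{27 t}{2} identically.
Matching coefficients of the independent functions:
  [t]:  \frac{3 A^{2}}{2} = \frac{27}{2}
These equations allow (A) = (-3) or (3).
Impose the point condition(s):
  u(0, 1) = 3  ⟹  A = 3
Only A = 3 satisfies everything.
Hence u(x, t) = 3 t.

Answer: u(x, t) = 3 t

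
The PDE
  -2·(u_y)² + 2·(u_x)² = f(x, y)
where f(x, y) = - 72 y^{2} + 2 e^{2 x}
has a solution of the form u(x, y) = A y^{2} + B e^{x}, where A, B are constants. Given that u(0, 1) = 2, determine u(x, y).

Substitute the ansatz u = A y^{2} + B e^{x} into the left-hand side.
Derivatives of the ansatz:
  u_y = 2 A y
  u_x = B e^{x}
Term by term:
  -2·(u_y)² = - 8 A^{2} y^{2}
  2·(u_x)² = 2 B^{2} e^{2 x}
So the left-hand side equals
  - 8 A^{2} y^{2} + 2 B^{2} e^{2 x}
This must equal f(x, y) = - 72 y^{2} + 2 e^{2 x} identically.
Matching coefficients of the independent functions:
  [y^{2}]:  - 8 A^{2} = -72
  [e^{2 x}]:  2 B^{2} = 2
These equations allow (A, B) = (-3, -1) or (-3, 1) or (3, -1) or (3, 1).
Impose the point condition(s):
  u(0, 1) = 2  ⟹  A + B = 2
Only A = 3, B = -1 satisfies everything.
Hence u(x, y) = 3 y^{2} - e^{x}.

Answer: u(x, y) = 3 y^{2} - e^{x}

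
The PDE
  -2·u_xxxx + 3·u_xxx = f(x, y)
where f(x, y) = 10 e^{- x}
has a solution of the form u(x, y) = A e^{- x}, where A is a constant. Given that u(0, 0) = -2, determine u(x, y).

Substitute the ansatz u = A e^{- x} into the left-hand side.
Derivatives of the ansatz:
  u_xxxx = A e^{- x}
  u_xxx = - A e^{- x}
Term by term:
  -2·u_xxxx = - 2 A e^{- x}
  3·u_xxx = - 3 A e^{- x}
So the left-hand side equals
  - 5 A e^{- x}
This must equal f(x, y) = 10 e^{- x} identically.
Matching coefficients of the independent functions:
  [e^{- x}]:  - 5 A = 10
Solving: A = -2.
Check against the point condition:
  u(0, 0) = -2  ⟹  A = -2  ✓
Hence u(x, y) = - 2 e^{- x}.

Answer: u(x, y) = - 2 e^{- x}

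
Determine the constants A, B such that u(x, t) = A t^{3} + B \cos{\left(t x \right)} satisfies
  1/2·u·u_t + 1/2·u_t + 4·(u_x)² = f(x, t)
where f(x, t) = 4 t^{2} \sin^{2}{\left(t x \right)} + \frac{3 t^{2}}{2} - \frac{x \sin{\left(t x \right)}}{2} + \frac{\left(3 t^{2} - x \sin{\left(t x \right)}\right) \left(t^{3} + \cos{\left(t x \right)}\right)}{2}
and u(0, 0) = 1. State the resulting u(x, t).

Substitute the ansatz u = A t^{3} + B \cos{\left(t x \right)} into the left-hand side.
Derivatives of the ansatz:
  u_t = 3 A t^{2} - B x \sin{\left(t x \right)}
  u_x = - B t \sin{\left(t x \right)}
Term by term:
  1/2·u·u_t = \frac{3 A^{2} t^{5}}{2} - \frac{A B t^{3} x \sin{\left(t x \right)}}{2} + \frac{3 A B t^{2} \cos{\left(t x \right)}}{2} - \frac{B^{2} x \sin{\left(t x \right)} \cos{\left(t x \right)}}{2}
  1/2·u_t = \frac{3 A t^{2}}{2} - \frac{B x \sin{\left(t x \right)}}{2}
  4·(u_x)² = 4 B^{2} t^{2} \sin^{2}{\left(t x \right)}
So the left-hand side equals
  \frac{3 A^{2} t^{5}}{2} - \frac{A B t^{3} x \sin{\left(t x \right)}}{2} + \frac{3 A B t^{2} \cos{\left(t x \right)}}{2} + \frac{3 A t^{2}}{2} + 4 B^{2} t^{2} \sin^{2}{\left(t x \right)} - \frac{B^{2} x \sin{\left(t x \right)} \cos{\left(t x \right)}}{2} - \frac{B x \sin{\left(t x \right)}}{2}
This must equal f(x, t) identically; expanded, f = \frac{3 t^{5}}{2} - \frac{t^{3} x \sin{\left(t x \right)}}{2} + 4 t^{2} \sin^{2}{\left(t x \right)} + \frac{3 t^{2} \cos{\left(t x \right)}}{2} + \frac{3 t^{2}}{2} - \frac{x \sin{\left(t x \right)} \cos{\left(t x \right)}}{2} - \frac{x \sin{\left(t x \right)}}{2}.
Matching coefficients of the independent functions:
  [t^{2}]:  \frac{3 A}{2} = \frac{3}{2}
  [t^{5}]:  \frac{3 A^{2}}{2} = \frac{3}{2}
  [t^{2} \sin^{2}{\left(t x \right)}]:  4 B^{2} = 4
  [t^{2} \cos{\left(t x \right)}]:  \frac{3 A B}{2} = \frac{3}{2}
  [x \sin{\left(t x \right)}]:  - \frac{B}{2} = - \frac{1}{2}
  [t^{3} x \sin{\left(t x \right)}]:  - \frac{A B}{2} = - \frac{1}{2}
  [x \sin{\left(t x \right)} \cos{\left(t x \right)}]:  - \frac{B^{2}}{2} = - \frac{1}{2}
Solving: A = 1, B = 1.
Check against the point condition:
  u(0, 0) = 1  ⟹  B = 1  ✓
Hence u(x, t) = t^{3} + \cos{\left(t x \right)}.

Answer: u(x, t) = t^{3} + \cos{\left(t x \right)}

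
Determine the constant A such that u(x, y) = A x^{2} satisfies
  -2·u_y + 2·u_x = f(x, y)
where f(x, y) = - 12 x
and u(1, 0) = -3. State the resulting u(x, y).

Substitute the ansatz u = A x^{2} into the left-hand side.
Derivatives of the ansatz:
  u_y = 0
  u_x = 2 A x
Term by term:
  -2·u_y = 0
  2·u_x = 4 A x
So the left-hand side equals
  4 A x
This must equal f(x, y) = - 12 x identically.
Matching coefficients of the independent functions:
  [x]:  4 A = -12
Solving: A = -3.
Check against the point condition:
  u(1, 0) = -3  ⟹  A = -3  ✓
Hence u(x, y) = - 3 x^{2}.

Answer: u(x, y) = - 3 x^{2}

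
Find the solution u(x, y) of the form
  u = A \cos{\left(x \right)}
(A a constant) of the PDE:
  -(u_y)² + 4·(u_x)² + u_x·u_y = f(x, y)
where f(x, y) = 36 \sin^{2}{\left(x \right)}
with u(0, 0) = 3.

Substitute the ansatz u = A \cos{\left(x \right)} into the left-hand side.
Derivatives of the ansatz:
  u_y = 0
  u_x = - A \sin{\left(x \right)}
Term by term:
  -(u_y)² = 0
  4·(u_x)² = 4 A^{2} \sin^{2}{\left(x \right)}
  u_x·u_y = 0
So the left-hand side equals
  4 A^{2} \sin^{2}{\left(x \right)}
This must equal f(x, y) = 36 \sin^{2}{\left(x \right)} identically.
Matching coefficients of the independent functions:
  [\sin^{2}{\left(x \right)}]:  4 A^{2} = 36
These equations allow (A) = (-3) or (3).
Impose the point condition(s):
  u(0, 0) = 3  ⟹  A = 3
Only A = 3 satisfies everything.
Hence u(x, y) = 3 \cos{\left(x \right)}.

Answer: u(x, y) = 3 \cos{\left(x \right)}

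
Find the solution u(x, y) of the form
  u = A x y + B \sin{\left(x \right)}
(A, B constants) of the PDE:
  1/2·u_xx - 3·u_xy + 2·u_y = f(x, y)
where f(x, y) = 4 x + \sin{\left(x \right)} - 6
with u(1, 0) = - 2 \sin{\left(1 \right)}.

Substitute the ansatz u = A x y + B \sin{\left(x \right)} into the left-hand side.
Derivatives of the ansatz:
  u_xx = - B \sin{\left(x \right)}
  u_xy = A
  u_y = A x
Term by term:
  1/2·u_xx = - \frac{B \sin{\left(x \right)}}{2}
  -3·u_xy = - 3 A
  2·u_y = 2 A x
So the left-hand side equals
  2 A x - 3 A - \frac{B \sin{\left(x \right)}}{2}
This must equal f(x, y) = 4 x + \sin{\left(x \right)} - 6 identically.
Matching coefficients of the independent functions:
  [constant term]:  - 3 A = -6
  [x]:  2 A = 4
  [\sin{\left(x \right)}]:  - \frac{B}{2} = 1
Solving: A = 2, B = -2.
Check against the point condition:
  u(1, 0) = - 2 \sin{\left(1 \right)}  ⟹  B \sin{\left(1 \right)} = - 2 \sin{\left(1 \right)}  ✓
Hence u(x, y) = 2 x y - 2 \sin{\left(x \right)}.

Answer: u(x, y) = 2 x y - 2 \sin{\left(x \right)}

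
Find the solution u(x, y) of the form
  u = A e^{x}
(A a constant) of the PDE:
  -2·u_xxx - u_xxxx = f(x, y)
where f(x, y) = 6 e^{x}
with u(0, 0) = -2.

Substitute the ansatz u = A e^{x} into the left-hand side.
Derivatives of the ansatz:
  u_xxx = A e^{x}
  u_xxxx = A e^{x}
Term by term:
  -2·u_xxx = - 2 A e^{x}
  -u_xxxx = - A e^{x}
So the left-hand side equals
  - 3 A e^{x}
This must equal f(x, y) = 6 e^{x} identically.
Matching coefficients of the independent functions:
  [e^{x}]:  - 3 A = 6
Solving: A = -2.
Check against the point condition:
  u(0, 0) = -2  ⟹  A = -2  ✓
Hence u(x, y) = - 2 e^{x}.

Answer: u(x, y) = - 2 e^{x}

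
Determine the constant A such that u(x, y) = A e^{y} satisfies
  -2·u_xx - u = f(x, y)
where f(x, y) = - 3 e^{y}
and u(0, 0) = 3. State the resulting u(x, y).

Substitute the ansatz u = A e^{y} into the left-hand side.
Derivatives of the ansatz:
  u_xx = 0
Term by term:
  -2·u_xx = 0
  -u = - A e^{y}
So the left-hand side equals
  - A e^{y}
This must equal f(x, y) = - 3 e^{y} identically.
Matching coefficients of the independent functions:
  [e^{y}]:  - A = -3
Solving: A = 3.
Check against the point condition:
  u(0, 0) = 3  ⟹  A = 3  ✓
Hence u(x, y) = 3 e^{y}.

Answer: u(x, y) = 3 e^{y}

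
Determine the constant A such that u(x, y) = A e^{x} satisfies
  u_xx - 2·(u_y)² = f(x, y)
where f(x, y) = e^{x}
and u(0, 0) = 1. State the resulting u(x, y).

Substitute the ansatz u = A e^{x} into the left-hand side.
Derivatives of the ansatz:
  u_xx = A e^{x}
  u_y = 0
Term by term:
  u_xx = A e^{x}
  -2·(u_y)² = 0
So the left-hand side equals
  A e^{x}
This must equal f(x, y) = e^{x} identically.
Matching coefficients of the independent functions:
  [e^{x}]:  A = 1
Solving: A = 1.
Check against the point condition:
  u(0, 0) = 1  ⟹  A = 1  ✓
Hence u(x, y) = e^{x}.

Answer: u(x, y) = e^{x}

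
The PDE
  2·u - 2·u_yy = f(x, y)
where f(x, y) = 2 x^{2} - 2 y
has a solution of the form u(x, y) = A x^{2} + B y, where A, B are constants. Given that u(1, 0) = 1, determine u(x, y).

Answer: u(x, y) = x^{2} - y

Derivation:
Substitute the ansatz u = A x^{2} + B y into the left-hand side.
Derivatives of the ansatz:
  u_yy = 0
Term by term:
  2·u = 2 A x^{2} + 2 B y
  -2·u_yy = 0
So the left-hand side equals
  2 A x^{2} + 2 B y
This must equal f(x, y) = 2 x^{2} - 2 y identically.
Matching coefficients of the independent functions:
  [x^{2}]:  2 A = 2
  [y]:  2 B = -2
Solving: A = 1, B = -1.
Check against the point condition:
  u(1, 0) = 1  ⟹  A = 1  ✓
Hence u(x, y) = x^{2} - y.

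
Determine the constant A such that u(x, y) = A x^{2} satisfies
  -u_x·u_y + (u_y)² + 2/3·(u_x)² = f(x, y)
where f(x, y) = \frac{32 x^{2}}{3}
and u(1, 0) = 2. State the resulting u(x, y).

Substitute the ansatz u = A x^{2} into the left-hand side.
Derivatives of the ansatz:
  u_x = 2 A x
  u_y = 0
Term by term:
  -u_x·u_y = 0
  (u_y)² = 0
  2/3·(u_x)² = \frac{8 A^{2} x^{2}}{3}
So the left-hand side equals
  \frac{8 A^{2} x^{2}}{3}
This must equal f(x, y) = \frac{32 x^{2}}{3} identically.
Matching coefficients of the independent functions:
  [x^{2}]:  \frac{8 A^{2}}{3} = \frac{32}{3}
These equations allow (A) = (-2) or (2).
Impose the point condition(s):
  u(1, 0) = 2  ⟹  A = 2
Only A = 2 satisfies everything.
Hence u(x, y) = 2 x^{2}.

Answer: u(x, y) = 2 x^{2}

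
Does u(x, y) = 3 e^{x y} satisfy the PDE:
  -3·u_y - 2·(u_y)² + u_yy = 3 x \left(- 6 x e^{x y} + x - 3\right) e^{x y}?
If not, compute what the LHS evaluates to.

Evaluate each term of the left-hand side for u = 3 e^{x y}.
Derivatives:
  u_y = 3 x e^{x y}
  u_yy = 3 x^{2} e^{x y}
Terms:
  -3·u_y = - 9 x e^{x y}
  -2·(u_y)² = - 18 x^{2} e^{2 x y}
  u_yy = 3 x^{2} e^{x y}
Sum: LHS = 3 x \left(- 6 x e^{x y} + x - 3\right) e^{x y}
This is exactly the given right-hand side, so u is a solution.

Answer: Yes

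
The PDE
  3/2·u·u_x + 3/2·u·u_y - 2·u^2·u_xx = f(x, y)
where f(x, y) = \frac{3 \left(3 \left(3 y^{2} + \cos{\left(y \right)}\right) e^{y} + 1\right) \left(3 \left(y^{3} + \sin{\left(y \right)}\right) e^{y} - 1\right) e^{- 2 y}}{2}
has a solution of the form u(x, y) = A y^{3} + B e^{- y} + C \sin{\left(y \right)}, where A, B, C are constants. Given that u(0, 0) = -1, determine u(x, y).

Substitute the ansatz u = A y^{3} + B e^{- y} + C \sin{\left(y \right)} into the left-hand side.
Derivatives of the ansatz:
  u_x = 0
  u_y = 3 A y^{2} - B e^{- y} + C \cos{\left(y \right)}
  u_xx = 0
Term by term:
  3/2·u·u_x = 0
  3/2·u·u_y = \frac{9 A^{2} y^{5}}{2} - \frac{3 A B y^{3} e^{- y}}{2} + \frac{9 A B y^{2} e^{- y}}{2} + \frac{3 A C y^{3} \cos{\left(y \right)}}{2} + \frac{9 A C y^{2} \sin{\left(y \right)}}{2} - \frac{3 B^{2} e^{- 2 y}}{2} - \frac{3 B C e^{- y} \sin{\left(y \right)}}{2} + \frac{3 B C e^{- y} \cos{\left(y \right)}}{2} + \frac{3 C^{2} \sin{\left(y \right)} \cos{\left(y \right)}}{2}
  -2·u^2·u_xx = 0
So the left-hand side equals
  \frac{9 A^{2} y^{5}}{2} - \frac{3 A B y^{3} e^{- y}}{2} + \frac{9 A B y^{2} e^{- y}}{2} + \frac{3 A C y^{3} \cos{\left(y \right)}}{2} + \frac{9 A C y^{2} \sin{\left(y \right)}}{2} - \frac{3 B^{2} e^{- 2 y}}{2} - \frac{3 B C e^{- y} \sin{\left(y \right)}}{2} + \frac{3 B C e^{- y} \cos{\left(y \right)}}{2} + \frac{3 C^{2} \sin{\left(y \right)} \cos{\left(y \right)}}{2}
This must equal f(x, y) identically; expanded, f = \frac{81 y^{5}}{2} + \frac{27 y^{3} \cos{\left(y \right)}}{2} + \frac{9 y^{3} e^{- y}}{2} + \frac{81 y^{2} \sin{\left(y \right)}}{2} - \frac{27 y^{2} e^{- y}}{2} + \frac{27 \sin{\left(y \right)} \cos{\left(y \right)}}{2} + \frac{9 e^{- y} \sin{\left(y \right)}}{2} - \frac{9 e^{- y} \cos{\left(y \right)}}{2} - \frac{3 e^{- 2 y}}{2}.
Matching coefficients of the independent functions:
  [y^{5}]:  \frac{9 A^{2}}{2} = \frac{81}{2}
  [y^{2} e^{- y}]:  \frac{9 A B}{2} = - \frac{27}{2}
  [y^{2} \sin{\left(y \right)}]:  \frac{9 A C}{2} = \frac{81}{2}
  [y^{3} e^{- y}]:  - \frac{3 A B}{2} = \frac{9}{2}
  [y^{3} \cos{\left(y \right)}]:  \frac{3 A C}{2} = \frac{27}{2}
  [e^{- y} \sin{\left(y \right)}]:  - \frac{3 B C}{2} = \frac{9}{2}
  [e^{- y} \cos{\left(y \right)}]:  \frac{3 B C}{2} = - \frac{9}{2}
  [\sin{\left(y \right)} \cos{\left(y \right)}]:  \frac{3 C^{2}}{2} = \frac{27}{2}
  [e^{- 2 y}]:  - \frac{3 B^{2}}{2} = - \frac{3}{2}
These equations allow (A, B, C) = (-3, 1, -3) or (3, -1, 3).
Impose the point condition(s):
  u(0, 0) = -1  ⟹  B = -1
Only A = 3, B = -1, C = 3 satisfies everything.
Hence u(x, y) = 3 y^{3} + 3 \sin{\left(y \right)} - e^{- y}.

Answer: u(x, y) = 3 y^{3} + 3 \sin{\left(y \right)} - e^{- y}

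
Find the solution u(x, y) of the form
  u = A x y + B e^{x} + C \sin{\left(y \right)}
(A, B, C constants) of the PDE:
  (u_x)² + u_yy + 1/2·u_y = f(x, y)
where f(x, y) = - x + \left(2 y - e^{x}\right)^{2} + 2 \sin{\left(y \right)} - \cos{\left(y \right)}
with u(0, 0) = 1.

Substitute the ansatz u = A x y + B e^{x} + C \sin{\left(y \right)} into the left-hand side.
Derivatives of the ansatz:
  u_x = A y + B e^{x}
  u_yy = - C \sin{\left(y \right)}
  u_y = A x + C \cos{\left(y \right)}
Term by term:
  (u_x)² = A^{2} y^{2} + 2 A B y e^{x} + B^{2} e^{2 x}
  u_yy = - C \sin{\left(y \right)}
  1/2·u_y = \frac{A x}{2} + \frac{C \cos{\left(y \right)}}{2}
So the left-hand side equals
  A^{2} y^{2} + 2 A B y e^{x} + \frac{A x}{2} + B^{2} e^{2 x} - C \sin{\left(y \right)} + \frac{C \cos{\left(y \right)}}{2}
This must equal f(x, y) identically; expanded, f = - x + 4 y^{2} - 4 y e^{x} + e^{2 x} + 2 \sin{\left(y \right)} - \cos{\left(y \right)}.
Matching coefficients of the independent functions:
  [x]:  \frac{A}{2} = -1
  [y^{2}]:  A^{2} = 4
  [y e^{x}]:  2 A B = -4
  [e^{2 x}]:  B^{2} = 1
  [\sin{\left(y \right)}]:  - C = 2
  [\cos{\left(y \right)}]:  \frac{C}{2} = -1
Solving: A = -2, B = 1, C = -2.
Check against the point condition:
  u(0, 0) = 1  ⟹  B = 1  ✓
Hence u(x, y) = - 2 x y + e^{x} - 2 \sin{\left(y \right)}.

Answer: u(x, y) = - 2 x y + e^{x} - 2 \sin{\left(y \right)}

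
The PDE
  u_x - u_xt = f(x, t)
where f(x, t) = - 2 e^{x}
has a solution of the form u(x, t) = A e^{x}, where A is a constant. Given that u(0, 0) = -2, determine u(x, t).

Substitute the ansatz u = A e^{x} into the left-hand side.
Derivatives of the ansatz:
  u_x = A e^{x}
  u_xt = 0
Term by term:
  u_x = A e^{x}
  -u_xt = 0
So the left-hand side equals
  A e^{x}
This must equal f(x, t) = - 2 e^{x} identically.
Matching coefficients of the independent functions:
  [e^{x}]:  A = -2
Solving: A = -2.
Check against the point condition:
  u(0, 0) = -2  ⟹  A = -2  ✓
Hence u(x, t) = - 2 e^{x}.

Answer: u(x, t) = - 2 e^{x}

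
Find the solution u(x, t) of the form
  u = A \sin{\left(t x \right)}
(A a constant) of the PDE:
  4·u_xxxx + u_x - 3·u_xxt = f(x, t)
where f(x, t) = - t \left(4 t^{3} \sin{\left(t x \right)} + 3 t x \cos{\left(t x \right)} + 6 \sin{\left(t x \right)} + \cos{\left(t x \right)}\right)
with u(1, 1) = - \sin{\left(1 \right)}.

Substitute the ansatz u = A \sin{\left(t x \right)} into the left-hand side.
Derivatives of the ansatz:
  u_xxxx = A t^{4} \sin{\left(t x \right)}
  u_x = A t \cos{\left(t x \right)}
  u_xxt = - A t^{2} x \cos{\left(t x \right)} - 2 A t \sin{\left(t x \right)}
Term by term:
  4·u_xxxx = 4 A t^{4} \sin{\left(t x \right)}
  u_x = A t \cos{\left(t x \right)}
  -3·u_xxt = 3 A t^{2} x \cos{\left(t x \right)} + 6 A t \sin{\left(t x \right)}
So the left-hand side equals
  4 A t^{4} \sin{\left(t x \right)} + 3 A t^{2} x \cos{\left(t x \right)} + 6 A t \sin{\left(t x \right)} + A t \cos{\left(t x \right)}
This must equal f(x, t) identically; expanded, f = - 4 t^{4} \sin{\left(t x \right)} - 3 t^{2} x \cos{\left(t x \right)} - 6 t \sin{\left(t x \right)} - t \cos{\left(t x \right)}.
Matching coefficients of the independent functions:
  [t \sin{\left(t x \right)}]:  6 A = -6
  [t \cos{\left(t x \right)}]:  A = -1
  [t^{4} \sin{\left(t x \right)}]:  4 A = -4
  [t^{2} x \cos{\left(t x \right)}]:  3 A = -3
Solving: A = -1.
Check against the point condition:
  u(1, 1) = - \sin{\left(1 \right)}  ⟹  A \sin{\left(1 \right)} = - \sin{\left(1 \right)}  ✓
Hence u(x, t) = - \sin{\left(t x \right)}.

Answer: u(x, t) = - \sin{\left(t x \right)}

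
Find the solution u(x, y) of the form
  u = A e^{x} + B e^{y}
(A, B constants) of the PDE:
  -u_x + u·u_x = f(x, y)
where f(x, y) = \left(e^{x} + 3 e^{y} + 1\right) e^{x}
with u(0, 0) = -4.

Answer: u(x, y) = - e^{x} - 3 e^{y}

Derivation:
Substitute the ansatz u = A e^{x} + B e^{y} into the left-hand side.
Derivatives of the ansatz:
  u_x = A e^{x}
Term by term:
  -u_x = - A e^{x}
  u·u_x = A^{2} e^{2 x} + A B e^{x} e^{y}
So the left-hand side equals
  A^{2} e^{2 x} + A B e^{x} e^{y} - A e^{x}
This must equal f(x, y) identically; expanded, f = e^{2 x} + 3 e^{x} e^{y} + e^{x}.
Matching coefficients of the independent functions:
  [e^{x} e^{y}]:  A B = 3
  [e^{x}]:  - A = 1
  [e^{2 x}]:  A^{2} = 1
Solving: A = -1, B = -3.
Check against the point condition:
  u(0, 0) = -4  ⟹  A + B = -4  ✓
Hence u(x, y) = - e^{x} - 3 e^{y}.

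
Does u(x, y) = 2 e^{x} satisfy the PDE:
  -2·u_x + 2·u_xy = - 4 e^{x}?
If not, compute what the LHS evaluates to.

Evaluate each term of the left-hand side for u = 2 e^{x}.
Derivatives:
  u_x = 2 e^{x}
  u_xy = 0
Terms:
  -2·u_x = - 4 e^{x}
  2·u_xy = 0
Sum: LHS = - 4 e^{x}
This is exactly the given right-hand side, so u is a solution.

Answer: Yes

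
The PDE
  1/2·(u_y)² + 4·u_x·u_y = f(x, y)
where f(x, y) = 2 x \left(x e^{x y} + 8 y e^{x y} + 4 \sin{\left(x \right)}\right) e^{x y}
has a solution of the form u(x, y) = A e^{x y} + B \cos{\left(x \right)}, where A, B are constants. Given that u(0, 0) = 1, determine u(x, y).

Substitute the ansatz u = A e^{x y} + B \cos{\left(x \right)} into the left-hand side.
Derivatives of the ansatz:
  u_y = A x e^{x y}
  u_x = A y e^{x y} - B \sin{\left(x \right)}
Term by term:
  1/2·(u_y)² = \frac{A^{2} x^{2} e^{2 x y}}{2}
  4·u_x·u_y = 4 A^{2} x y e^{2 x y} - 4 A B x e^{x y} \sin{\left(x \right)}
So the left-hand side equals
  \frac{A^{2} x^{2} e^{2 x y}}{2} + 4 A^{2} x y e^{2 x y} - 4 A B x e^{x y} \sin{\left(x \right)}
This must equal f(x, y) identically; expanded, f = 2 x^{2} e^{2 x y} + 16 x y e^{2 x y} + 8 x e^{x y} \sin{\left(x \right)}.
Matching coefficients of the independent functions:
  [x^{2} e^{2 x y}]:  \frac{A^{2}}{2} = 2
  [x y e^{2 x y}]:  4 A^{2} = 16
  [x e^{x y} \sin{\left(x \right)}]:  - 4 A B = 8
These equations allow (A, B) = (-2, 1) or (2, -1).
Impose the point condition(s):
  u(0, 0) = 1  ⟹  A + B = 1
Only A = 2, B = -1 satisfies everything.
Hence u(x, y) = 2 e^{x y} - \cos{\left(x \right)}.

Answer: u(x, y) = 2 e^{x y} - \cos{\left(x \right)}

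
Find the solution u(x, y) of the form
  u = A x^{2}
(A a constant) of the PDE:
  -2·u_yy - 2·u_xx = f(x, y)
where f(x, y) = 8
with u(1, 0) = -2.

Substitute the ansatz u = A x^{2} into the left-hand side.
Derivatives of the ansatz:
  u_yy = 0
  u_xx = 2 A
Term by term:
  -2·u_yy = 0
  -2·u_xx = - 4 A
So the left-hand side equals
  - 4 A
This must equal f(x, y) = 8 identically.
Matching coefficients of the independent functions:
  [constant term]:  - 4 A = 8
Solving: A = -2.
Check against the point condition:
  u(1, 0) = -2  ⟹  A = -2  ✓
Hence u(x, y) = - 2 x^{2}.

Answer: u(x, y) = - 2 x^{2}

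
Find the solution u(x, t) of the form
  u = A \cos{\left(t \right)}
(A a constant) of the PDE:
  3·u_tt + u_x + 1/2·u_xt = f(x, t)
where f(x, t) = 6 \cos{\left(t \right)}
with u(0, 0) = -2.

Substitute the ansatz u = A \cos{\left(t \right)} into the left-hand side.
Derivatives of the ansatz:
  u_tt = - A \cos{\left(t \right)}
  u_x = 0
  u_xt = 0
Term by term:
  3·u_tt = - 3 A \cos{\left(t \right)}
  u_x = 0
  1/2·u_xt = 0
So the left-hand side equals
  - 3 A \cos{\left(t \right)}
This must equal f(x, t) = 6 \cos{\left(t \right)} identically.
Matching coefficients of the independent functions:
  [\cos{\left(t \right)}]:  - 3 A = 6
Solving: A = -2.
Check against the point condition:
  u(0, 0) = -2  ⟹  A = -2  ✓
Hence u(x, t) = - 2 \cos{\left(t \right)}.

Answer: u(x, t) = - 2 \cos{\left(t \right)}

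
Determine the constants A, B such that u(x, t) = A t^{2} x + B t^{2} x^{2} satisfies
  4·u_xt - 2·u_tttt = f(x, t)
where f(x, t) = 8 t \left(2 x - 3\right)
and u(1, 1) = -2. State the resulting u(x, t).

Substitute the ansatz u = A t^{2} x + B t^{2} x^{2} into the left-hand side.
Derivatives of the ansatz:
  u_xt = 2 A t + 4 B t x
  u_tttt = 0
Term by term:
  4·u_xt = 8 A t + 16 B t x
  -2·u_tttt = 0
So the left-hand side equals
  8 A t + 16 B t x
This must equal f(x, t) = 8 t \left(2 x - 3\right) identically.
Matching coefficients of the independent functions:
  [t]:  8 A = -24
  [t x]:  16 B = 16
Solving: A = -3, B = 1.
Check against the point condition:
  u(1, 1) = -2  ⟹  A + B = -2  ✓
Hence u(x, t) = t^{2} x^{2} - 3 t^{2} x.

Answer: u(x, t) = t^{2} x^{2} - 3 t^{2} x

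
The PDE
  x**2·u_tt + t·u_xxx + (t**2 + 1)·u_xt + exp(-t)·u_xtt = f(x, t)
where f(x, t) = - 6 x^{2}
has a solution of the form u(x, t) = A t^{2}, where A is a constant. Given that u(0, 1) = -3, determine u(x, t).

Substitute the ansatz u = A t^{2} into the left-hand side.
Derivatives of the ansatz:
  u_tt = 2 A
  u_xxx = 0
  u_xt = 0
  u_xtt = 0
Term by term:
  x**2·u_tt = 2 A x^{2}
  t·u_xxx = 0
  (t**2 + 1)·u_xt = 0
  exp(-t)·u_xtt = 0
So the left-hand side equals
  2 A x^{2}
This must equal f(x, t) = - 6 x^{2} identically.
Matching coefficients of the independent functions:
  [x^{2}]:  2 A = -6
Solving: A = -3.
Check against the point condition:
  u(0, 1) = -3  ⟹  A = -3  ✓
Hence u(x, t) = - 3 t^{2}.

Answer: u(x, t) = - 3 t^{2}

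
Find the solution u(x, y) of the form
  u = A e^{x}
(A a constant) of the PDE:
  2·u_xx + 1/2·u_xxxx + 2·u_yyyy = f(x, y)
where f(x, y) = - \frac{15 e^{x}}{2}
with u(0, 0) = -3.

Substitute the ansatz u = A e^{x} into the left-hand side.
Derivatives of the ansatz:
  u_xx = A e^{x}
  u_xxxx = A e^{x}
  u_yyyy = 0
Term by term:
  2·u_xx = 2 A e^{x}
  1/2·u_xxxx = \frac{A e^{x}}{2}
  2·u_yyyy = 0
So the left-hand side equals
  \frac{5 A e^{x}}{2}
This must equal f(x, y) = - \frac{15 e^{x}}{2} identically.
Matching coefficients of the independent functions:
  [e^{x}]:  \frac{5 A}{2} = - \frac{15}{2}
Solving: A = -3.
Check against the point condition:
  u(0, 0) = -3  ⟹  A = -3  ✓
Hence u(x, y) = - 3 e^{x}.

Answer: u(x, y) = - 3 e^{x}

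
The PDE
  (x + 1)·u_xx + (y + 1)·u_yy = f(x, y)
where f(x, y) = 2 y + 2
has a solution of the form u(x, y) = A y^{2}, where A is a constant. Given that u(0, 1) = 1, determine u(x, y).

Answer: u(x, y) = y^{2}

Derivation:
Substitute the ansatz u = A y^{2} into the left-hand side.
Derivatives of the ansatz:
  u_xx = 0
  u_yy = 2 A
Term by term:
  (x + 1)·u_xx = 0
  (y + 1)·u_yy = 2 A y + 2 A
So the left-hand side equals
  2 A y + 2 A
This must equal f(x, y) = 2 y + 2 identically.
Matching coefficients of the independent functions:
  [constant term, y]:  2 A = 2
Solving: A = 1.
Check against the point condition:
  u(0, 1) = 1  ⟹  A = 1  ✓
Hence u(x, y) = y^{2}.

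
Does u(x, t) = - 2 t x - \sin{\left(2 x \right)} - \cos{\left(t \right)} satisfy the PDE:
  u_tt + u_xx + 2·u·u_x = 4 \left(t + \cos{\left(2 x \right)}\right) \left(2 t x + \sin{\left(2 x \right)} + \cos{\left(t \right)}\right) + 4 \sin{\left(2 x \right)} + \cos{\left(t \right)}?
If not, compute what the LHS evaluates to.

Answer: Yes

Derivation:
Evaluate each term of the left-hand side for u = - 2 t x - \sin{\left(2 x \right)} - \cos{\left(t \right)}.
Derivatives:
  u_tt = \cos{\left(t \right)}
  u_xx = 4 \sin{\left(2 x \right)}
  u_x = - 2 t - 2 \cos{\left(2 x \right)}
Terms:
  u_tt = \cos{\left(t \right)}
  u_xx = 4 \sin{\left(2 x \right)}
  2·u·u_x = 4 \left(t + \cos{\left(2 x \right)}\right) \left(2 t x + \sin{\left(2 x \right)} + \cos{\left(t \right)}\right)
Sum: LHS = 4 \left(t + \cos{\left(2 x \right)}\right) \left(2 t x + \sin{\left(2 x \right)} + \cos{\left(t \right)}\right) + 4 \sin{\left(2 x \right)} + \cos{\left(t \right)}
This is exactly the given right-hand side, so u is a solution.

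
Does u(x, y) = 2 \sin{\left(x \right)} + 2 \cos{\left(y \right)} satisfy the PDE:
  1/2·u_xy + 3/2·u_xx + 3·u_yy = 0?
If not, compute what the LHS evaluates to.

Evaluate each term of the left-hand side for u = 2 \sin{\left(x \right)} + 2 \cos{\left(y \right)}.
Derivatives:
  u_xy = 0
  u_xx = - 2 \sin{\left(x \right)}
  u_yy = - 2 \cos{\left(y \right)}
Terms:
  1/2·u_xy = 0
  3/2·u_xx = - 3 \sin{\left(x \right)}
  3·u_yy = - 6 \cos{\left(y \right)}
Sum: LHS = - 3 \sin{\left(x \right)} - 6 \cos{\left(y \right)}
Given right-hand side: 0. Difference LHS − RHS = - 3 \sin{\left(x \right)} - 6 \cos{\left(y \right)} ≠ 0, so u is not a solution.

Answer: No, the LHS evaluates to - 3 \sin{\left(x \right)} - 6 \cos{\left(y \right)}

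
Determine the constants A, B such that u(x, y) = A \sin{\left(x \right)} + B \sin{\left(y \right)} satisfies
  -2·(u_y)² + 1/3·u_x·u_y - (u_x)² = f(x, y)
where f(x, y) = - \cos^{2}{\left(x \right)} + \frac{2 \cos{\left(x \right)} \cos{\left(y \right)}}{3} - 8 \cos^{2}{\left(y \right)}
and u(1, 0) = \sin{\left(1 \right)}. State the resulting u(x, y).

Answer: u(x, y) = \sin{\left(x \right)} + 2 \sin{\left(y \right)}

Derivation:
Substitute the ansatz u = A \sin{\left(x \right)} + B \sin{\left(y \right)} into the left-hand side.
Derivatives of the ansatz:
  u_y = B \cos{\left(y \right)}
  u_x = A \cos{\left(x \right)}
Term by term:
  -2·(u_y)² = - 2 B^{2} \cos^{2}{\left(y \right)}
  1/3·u_x·u_y = \frac{A B \cos{\left(x \right)} \cos{\left(y \right)}}{3}
  -(u_x)² = - A^{2} \cos^{2}{\left(x \right)}
So the left-hand side equals
  - A^{2} \cos^{2}{\left(x \right)} + \frac{A B \cos{\left(x \right)} \cos{\left(y \right)}}{3} - 2 B^{2} \cos^{2}{\left(y \right)}
This must equal f(x, y) = - \cos^{2}{\left(x \right)} + \frac{2 \cos{\left(x \right)} \cos{\left(y \right)}}{3} - 8 \cos^{2}{\left(y \right)} identically.
Matching coefficients of the independent functions:
  [\cos{\left(x \right)} \cos{\left(y \right)}]:  \frac{A B}{3} = \frac{2}{3}
  [\cos^{2}{\left(x \right)}]:  - A^{2} = -1
  [\cos^{2}{\left(y \right)}]:  - 2 B^{2} = -8
These equations allow (A, B) = (-1, -2) or (1, 2).
Impose the point condition(s):
  u(1, 0) = \sin{\left(1 \right)}  ⟹  A \sin{\left(1 \right)} = \sin{\left(1 \right)}
Only A = 1, B = 2 satisfies everything.
Hence u(x, y) = \sin{\left(x \right)} + 2 \sin{\left(y \right)}.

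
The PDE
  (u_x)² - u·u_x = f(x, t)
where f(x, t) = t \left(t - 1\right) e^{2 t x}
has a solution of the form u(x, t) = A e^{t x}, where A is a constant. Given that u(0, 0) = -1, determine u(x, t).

Answer: u(x, t) = - e^{t x}

Derivation:
Substitute the ansatz u = A e^{t x} into the left-hand side.
Derivatives of the ansatz:
  u_x = A t e^{t x}
Term by term:
  (u_x)² = A^{2} t^{2} e^{2 t x}
  -u·u_x = - A^{2} t e^{2 t x}
So the left-hand side equals
  A^{2} t^{2} e^{2 t x} - A^{2} t e^{2 t x}
This must equal f(x, t) identically; expanded, f = t^{2} e^{2 t x} - t e^{2 t x}.
Matching coefficients of the independent functions:
  [t e^{2 t x}]:  - A^{2} = -1
  [t^{2} e^{2 t x}]:  A^{2} = 1
These equations allow (A) = (-1) or (1).
Impose the point condition(s):
  u(0, 0) = -1  ⟹  A = -1
Only A = -1 satisfies everything.
Hence u(x, t) = - e^{t x}.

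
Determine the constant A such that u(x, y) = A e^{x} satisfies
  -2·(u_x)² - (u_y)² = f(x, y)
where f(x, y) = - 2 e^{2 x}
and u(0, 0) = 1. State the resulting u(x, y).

Substitute the ansatz u = A e^{x} into the left-hand side.
Derivatives of the ansatz:
  u_x = A e^{x}
  u_y = 0
Term by term:
  -2·(u_x)² = - 2 A^{2} e^{2 x}
  -(u_y)² = 0
So the left-hand side equals
  - 2 A^{2} e^{2 x}
This must equal f(x, y) = - 2 e^{2 x} identically.
Matching coefficients of the independent functions:
  [e^{2 x}]:  - 2 A^{2} = -2
These equations allow (A) = (-1) or (1).
Impose the point condition(s):
  u(0, 0) = 1  ⟹  A = 1
Only A = 1 satisfies everything.
Hence u(x, y) = e^{x}.

Answer: u(x, y) = e^{x}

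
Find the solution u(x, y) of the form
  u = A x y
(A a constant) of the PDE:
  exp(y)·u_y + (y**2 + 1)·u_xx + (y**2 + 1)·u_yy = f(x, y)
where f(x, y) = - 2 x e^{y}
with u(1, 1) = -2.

Substitute the ansatz u = A x y into the left-hand side.
Derivatives of the ansatz:
  u_y = A x
  u_xx = 0
  u_yy = 0
Term by term:
  exp(y)·u_y = A x e^{y}
  (y**2 + 1)·u_xx = 0
  (y**2 + 1)·u_yy = 0
So the left-hand side equals
  A x e^{y}
This must equal f(x, y) = - 2 x e^{y} identically.
Matching coefficients of the independent functions:
  [x e^{y}]:  A = -2
Solving: A = -2.
Check against the point condition:
  u(1, 1) = -2  ⟹  A = -2  ✓
Hence u(x, y) = - 2 x y.

Answer: u(x, y) = - 2 x y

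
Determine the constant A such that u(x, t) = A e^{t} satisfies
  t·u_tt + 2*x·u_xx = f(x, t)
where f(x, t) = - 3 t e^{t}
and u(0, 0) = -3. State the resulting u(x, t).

Answer: u(x, t) = - 3 e^{t}

Derivation:
Substitute the ansatz u = A e^{t} into the left-hand side.
Derivatives of the ansatz:
  u_tt = A e^{t}
  u_xx = 0
Term by term:
  t·u_tt = A t e^{t}
  2*x·u_xx = 0
So the left-hand side equals
  A t e^{t}
This must equal f(x, t) = - 3 t e^{t} identically.
Matching coefficients of the independent functions:
  [t e^{t}]:  A = -3
Solving: A = -3.
Check against the point condition:
  u(0, 0) = -3  ⟹  A = -3  ✓
Hence u(x, t) = - 3 e^{t}.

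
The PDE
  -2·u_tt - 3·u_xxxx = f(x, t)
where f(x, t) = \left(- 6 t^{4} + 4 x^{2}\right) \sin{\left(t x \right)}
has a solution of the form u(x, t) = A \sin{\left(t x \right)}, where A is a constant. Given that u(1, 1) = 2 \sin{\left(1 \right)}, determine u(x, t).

Substitute the ansatz u = A \sin{\left(t x \right)} into the left-hand side.
Derivatives of the ansatz:
  u_tt = - A x^{2} \sin{\left(t x \right)}
  u_xxxx = A t^{4} \sin{\left(t x \right)}
Term by term:
  -2·u_tt = 2 A x^{2} \sin{\left(t x \right)}
  -3·u_xxxx = - 3 A t^{4} \sin{\left(t x \right)}
So the left-hand side equals
  - 3 A t^{4} \sin{\left(t x \right)} + 2 A x^{2} \sin{\left(t x \right)}
This must equal f(x, t) identically; expanded, f = - 6 t^{4} \sin{\left(t x \right)} + 4 x^{2} \sin{\left(t x \right)}.
Matching coefficients of the independent functions:
  [t^{4} \sin{\left(t x \right)}]:  - 3 A = -6
  [x^{2} \sin{\left(t x \right)}]:  2 A = 4
Solving: A = 2.
Check against the point condition:
  u(1, 1) = 2 \sin{\left(1 \right)}  ⟹  A \sin{\left(1 \right)} = 2 \sin{\left(1 \right)}  ✓
Hence u(x, t) = 2 \sin{\left(t x \right)}.

Answer: u(x, t) = 2 \sin{\left(t x \right)}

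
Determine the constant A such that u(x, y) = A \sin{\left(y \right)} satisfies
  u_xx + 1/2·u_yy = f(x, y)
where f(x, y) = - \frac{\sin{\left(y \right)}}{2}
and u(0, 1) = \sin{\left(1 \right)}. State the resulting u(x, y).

Substitute the ansatz u = A \sin{\left(y \right)} into the left-hand side.
Derivatives of the ansatz:
  u_xx = 0
  u_yy = - A \sin{\left(y \right)}
Term by term:
  u_xx = 0
  1/2·u_yy = - \frac{A \sin{\left(y \right)}}{2}
So the left-hand side equals
  - \frac{A \sin{\left(y \right)}}{2}
This must equal f(x, y) = - \frac{\sin{\left(y \right)}}{2} identically.
Matching coefficients of the independent functions:
  [\sin{\left(y \right)}]:  - \frac{A}{2} = - \frac{1}{2}
Solving: A = 1.
Check against the point condition:
  u(0, 1) = \sin{\left(1 \right)}  ⟹  A \sin{\left(1 \right)} = \sin{\left(1 \right)}  ✓
Hence u(x, y) = \sin{\left(y \right)}.

Answer: u(x, y) = \sin{\left(y \right)}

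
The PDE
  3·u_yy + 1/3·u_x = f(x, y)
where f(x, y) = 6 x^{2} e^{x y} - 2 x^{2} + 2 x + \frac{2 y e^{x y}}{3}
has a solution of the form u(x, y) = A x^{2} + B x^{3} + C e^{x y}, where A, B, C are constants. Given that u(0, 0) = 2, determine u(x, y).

Answer: u(x, y) = - 2 x^{3} + 3 x^{2} + 2 e^{x y}

Derivation:
Substitute the ansatz u = A x^{2} + B x^{3} + C e^{x y} into the left-hand side.
Derivatives of the ansatz:
  u_yy = C x^{2} e^{x y}
  u_x = 2 A x + 3 B x^{2} + C y e^{x y}
Term by term:
  3·u_yy = 3 C x^{2} e^{x y}
  1/3·u_x = \frac{2 A x}{3} + B x^{2} + \frac{C y e^{x y}}{3}
So the left-hand side equals
  \frac{2 A x}{3} + B x^{2} + 3 C x^{2} e^{x y} + \frac{C y e^{x y}}{3}
This must equal f(x, y) = 6 x^{2} e^{x y} - 2 x^{2} + 2 x + \frac{2 y e^{x y}}{3} identically.
Matching coefficients of the independent functions:
  [x]:  \frac{2 A}{3} = 2
  [x^{2}]:  B = -2
  [x^{2} e^{x y}]:  3 C = 6
  [y e^{x y}]:  \frac{C}{3} = \frac{2}{3}
Solving: A = 3, B = -2, C = 2.
Check against the point condition:
  u(0, 0) = 2  ⟹  C = 2  ✓
Hence u(x, y) = - 2 x^{3} + 3 x^{2} + 2 e^{x y}.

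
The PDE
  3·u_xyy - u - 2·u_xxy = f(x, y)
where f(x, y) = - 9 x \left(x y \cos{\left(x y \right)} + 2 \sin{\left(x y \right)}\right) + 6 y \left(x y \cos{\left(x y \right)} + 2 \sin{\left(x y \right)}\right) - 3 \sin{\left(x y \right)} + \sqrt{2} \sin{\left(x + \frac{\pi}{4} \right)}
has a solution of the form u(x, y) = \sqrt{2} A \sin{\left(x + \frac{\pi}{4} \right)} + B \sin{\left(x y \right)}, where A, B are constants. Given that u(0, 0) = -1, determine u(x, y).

Answer: u(x, y) = 3 \sin{\left(x y \right)} - \sqrt{2} \sin{\left(x + \frac{\pi}{4} \right)}

Derivation:
Substitute the ansatz u = \sqrt{2} A \sin{\left(x + \frac{\pi}{4} \right)} + B \sin{\left(x y \right)} into the left-hand side.
Derivatives of the ansatz:
  u_xyy = - B x^{2} y \cos{\left(x y \right)} - 2 B x \sin{\left(x y \right)}
  u_xxy = - B x y^{2} \cos{\left(x y \right)} - 2 B y \sin{\left(x y \right)}
Term by term:
  3·u_xyy = - 3 B x^{2} y \cos{\left(x y \right)} - 6 B x \sin{\left(x y \right)}
  -u = - \sqrt{2} A \sin{\left(x + \frac{\pi}{4} \right)} - B \sin{\left(x y \right)}
  -2·u_xxy = 2 B x y^{2} \cos{\left(x y \right)} + 4 B y \sin{\left(x y \right)}
So the left-hand side equals
  - \sqrt{2} A \sin{\left(x + \frac{\pi}{4} \right)} - 3 B x^{2} y \cos{\left(x y \right)} + 2 B x y^{2} \cos{\left(x y \right)} - 6 B x \sin{\left(x y \right)} + 4 B y \sin{\left(x y \right)} - B \sin{\left(x y \right)}
This must equal f(x, y) identically; expanded, f = - 9 x^{2} y \cos{\left(x y \right)} + 6 x y^{2} \cos{\left(x y \right)} - 18 x \sin{\left(x y \right)} + 12 y \sin{\left(x y \right)} - 3 \sin{\left(x y \right)} + \sqrt{2} \sin{\left(x + \frac{\pi}{4} \right)}.
Matching coefficients of the independent functions:
  [\sqrt{2} \sin{\left(x + \frac{\pi}{4} \right)}]:  - A = 1
  [x \sin{\left(x y \right)}]:  - 6 B = -18
  [y \sin{\left(x y \right)}]:  4 B = 12
  [x y^{2} \cos{\left(x y \right)}]:  2 B = 6
  [x^{2} y \cos{\left(x y \right)}]:  - 3 B = -9
  [\sin{\left(x y \right)}]:  - B = -3
Solving: A = -1, B = 3.
Check against the point condition:
  u(0, 0) = -1  ⟹  A = -1  ✓
Hence u(x, y) = 3 \sin{\left(x y \right)} - \sqrt{2} \sin{\left(x + \frac{\pi}{4} \right)}.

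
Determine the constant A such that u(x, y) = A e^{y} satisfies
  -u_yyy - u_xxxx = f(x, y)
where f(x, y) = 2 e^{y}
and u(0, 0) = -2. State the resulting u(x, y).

Substitute the ansatz u = A e^{y} into the left-hand side.
Derivatives of the ansatz:
  u_yyy = A e^{y}
  u_xxxx = 0
Term by term:
  -u_yyy = - A e^{y}
  -u_xxxx = 0
So the left-hand side equals
  - A e^{y}
This must equal f(x, y) = 2 e^{y} identically.
Matching coefficients of the independent functions:
  [e^{y}]:  - A = 2
Solving: A = -2.
Check against the point condition:
  u(0, 0) = -2  ⟹  A = -2  ✓
Hence u(x, y) = - 2 e^{y}.

Answer: u(x, y) = - 2 e^{y}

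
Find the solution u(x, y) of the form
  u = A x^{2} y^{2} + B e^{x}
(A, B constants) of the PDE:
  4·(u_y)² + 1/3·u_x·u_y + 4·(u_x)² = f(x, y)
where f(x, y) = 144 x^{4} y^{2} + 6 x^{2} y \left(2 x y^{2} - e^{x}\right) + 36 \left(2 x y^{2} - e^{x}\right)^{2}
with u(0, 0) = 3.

Answer: u(x, y) = - 3 x^{2} y^{2} + 3 e^{x}

Derivation:
Substitute the ansatz u = A x^{2} y^{2} + B e^{x} into the left-hand side.
Derivatives of the ansatz:
  u_y = 2 A x^{2} y
  u_x = 2 A x y^{2} + B e^{x}
Term by term:
  4·(u_y)² = 16 A^{2} x^{4} y^{2}
  1/3·u_x·u_y = \frac{4 A^{2} x^{3} y^{3}}{3} + \frac{2 A B x^{2} y e^{x}}{3}
  4·(u_x)² = 16 A^{2} x^{2} y^{4} + 16 A B x y^{2} e^{x} + 4 B^{2} e^{2 x}
So the left-hand side equals
  16 A^{2} x^{4} y^{2} + \frac{4 A^{2} x^{3} y^{3}}{3} + 16 A^{2} x^{2} y^{4} + \frac{2 A B x^{2} y e^{x}}{3} + 16 A B x y^{2} e^{x} + 4 B^{2} e^{2 x}
This must equal f(x, y) identically; expanded, f = 144 x^{4} y^{2} + 12 x^{3} y^{3} + 144 x^{2} y^{4} - 6 x^{2} y e^{x} - 144 x y^{2} e^{x} + 36 e^{2 x}.
Matching coefficients of the independent functions:
  [x^{2} y^{4}, x^{4} y^{2}]:  16 A^{2} = 144
  [x^{3} y^{3}]:  \frac{4 A^{2}}{3} = 12
  [x y^{2} e^{x}]:  16 A B = -144
  [x^{2} y e^{x}]:  \frac{2 A B}{3} = -6
  [e^{2 x}]:  4 B^{2} = 36
These equations allow (A, B) = (-3, 3) or (3, -3).
Impose the point condition(s):
  u(0, 0) = 3  ⟹  B = 3
Only A = -3, B = 3 satisfies everything.
Hence u(x, y) = - 3 x^{2} y^{2} + 3 e^{x}.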